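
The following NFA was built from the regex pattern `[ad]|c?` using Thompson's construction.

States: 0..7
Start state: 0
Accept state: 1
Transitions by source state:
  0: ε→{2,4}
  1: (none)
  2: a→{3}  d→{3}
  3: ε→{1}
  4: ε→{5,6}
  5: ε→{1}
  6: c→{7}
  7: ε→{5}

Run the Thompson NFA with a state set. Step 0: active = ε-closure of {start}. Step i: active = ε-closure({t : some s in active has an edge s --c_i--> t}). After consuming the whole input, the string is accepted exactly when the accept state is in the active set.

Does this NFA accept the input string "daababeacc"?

Answer: REJECT

Derivation:
start: ε-closure({0}) = {0,1,2,4,5,6}
'd' @ 1: {1,3}  ✓accept
'a' @ 2: {}  — state set empty
rest 'ababeacc' ignored (set empty)
end set {} — state 1 not in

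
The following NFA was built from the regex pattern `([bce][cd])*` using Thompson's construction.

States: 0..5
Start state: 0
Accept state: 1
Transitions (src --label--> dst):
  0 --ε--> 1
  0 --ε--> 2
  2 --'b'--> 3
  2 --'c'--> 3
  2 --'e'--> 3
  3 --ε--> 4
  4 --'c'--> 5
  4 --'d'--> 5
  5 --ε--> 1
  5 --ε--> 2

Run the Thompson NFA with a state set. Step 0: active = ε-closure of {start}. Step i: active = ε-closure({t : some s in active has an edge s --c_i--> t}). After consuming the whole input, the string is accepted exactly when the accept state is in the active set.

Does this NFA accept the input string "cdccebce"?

Answer: REJECT

Steps:
S₀ = ε-closure({0}) = {0,1,2}
'c' @ 1: {3,4}
'd' @ 2: {1,2,5}  (accept∈set)
'c' @ 3: {3,4}
'c' @ 4: {1,2,5}  (accept∈set)
'e' @ 5: {3,4}
'b' @ 6: {}  — no active states
rest 'ce' ignored (set empty)
after full input: {}  (accept=1 not in)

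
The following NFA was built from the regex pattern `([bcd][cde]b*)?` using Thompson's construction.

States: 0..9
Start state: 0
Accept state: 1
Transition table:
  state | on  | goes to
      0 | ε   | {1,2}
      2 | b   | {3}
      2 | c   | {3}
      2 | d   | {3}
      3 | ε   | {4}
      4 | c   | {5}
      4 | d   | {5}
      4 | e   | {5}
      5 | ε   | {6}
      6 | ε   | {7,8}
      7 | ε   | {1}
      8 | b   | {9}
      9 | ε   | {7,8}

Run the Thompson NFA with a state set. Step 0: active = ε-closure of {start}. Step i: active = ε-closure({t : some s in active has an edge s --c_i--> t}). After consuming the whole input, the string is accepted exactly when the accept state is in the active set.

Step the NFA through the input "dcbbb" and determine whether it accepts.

Answer: ACCEPT

Trace:
S₀ = ε-closure({0}) = {0,1,2}
'd' @ 1: {3,4}
'c' @ 2: {1,5,6,7,8}  ✓accept
'b' @ 3: {1,7,8,9}  ✓accept
'b' @ 4: {1,7,8,9}  ✓accept
'b' @ 5: {1,7,8,9}  ✓accept
final: {1,7,8,9}; accept 1 in set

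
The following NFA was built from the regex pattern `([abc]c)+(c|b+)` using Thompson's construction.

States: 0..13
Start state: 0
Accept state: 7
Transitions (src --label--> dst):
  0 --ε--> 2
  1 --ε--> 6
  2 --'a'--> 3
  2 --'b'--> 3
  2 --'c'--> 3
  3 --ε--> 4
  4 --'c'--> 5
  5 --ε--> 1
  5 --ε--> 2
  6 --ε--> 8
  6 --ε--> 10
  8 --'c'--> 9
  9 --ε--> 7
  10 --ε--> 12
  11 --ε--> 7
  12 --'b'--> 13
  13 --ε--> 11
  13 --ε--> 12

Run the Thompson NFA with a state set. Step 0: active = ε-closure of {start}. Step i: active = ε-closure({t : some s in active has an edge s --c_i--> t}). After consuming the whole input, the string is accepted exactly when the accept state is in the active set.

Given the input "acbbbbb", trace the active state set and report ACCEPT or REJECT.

initial (ε-close {0}): {0,2}
'a' @ 1: {3,4}
'c' @ 2: {1,2,5,6,8,10,12}
'b' @ 3: {3,4,7,11,12,13}  (accept∈set)
'b' @ 4: {7,11,12,13}  (accept∈set)
'b' @ 5: {7,11,12,13}  (accept∈set)
'b' @ 6: {7,11,12,13}  (accept∈set)
'b' @ 7: {7,11,12,13}  (accept∈set)
after full input: {7,11,12,13}  (accept=7 in)

Answer: ACCEPT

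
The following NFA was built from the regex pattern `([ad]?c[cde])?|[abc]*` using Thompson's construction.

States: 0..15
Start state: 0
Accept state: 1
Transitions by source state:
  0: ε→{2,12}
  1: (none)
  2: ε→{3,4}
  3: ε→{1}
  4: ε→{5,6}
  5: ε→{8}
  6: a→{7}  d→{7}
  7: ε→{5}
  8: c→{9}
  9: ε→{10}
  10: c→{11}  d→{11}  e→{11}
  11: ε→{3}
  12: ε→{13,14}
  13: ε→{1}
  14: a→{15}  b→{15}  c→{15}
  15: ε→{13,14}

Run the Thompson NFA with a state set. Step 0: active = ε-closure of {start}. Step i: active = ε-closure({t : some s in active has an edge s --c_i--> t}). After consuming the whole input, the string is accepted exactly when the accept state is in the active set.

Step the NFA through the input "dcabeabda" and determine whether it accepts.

Answer: REJECT

Steps:
start: ε-closure({0}) = {0,1,2,3,4,5,6,8,12,13,14}
'd' @ 1: {5,7,8}
'c' @ 2: {9,10}
'a' @ 3: {}  — no active states
rest 'beabda' ignored (set empty)
after full input: {}  (accept=1 not in)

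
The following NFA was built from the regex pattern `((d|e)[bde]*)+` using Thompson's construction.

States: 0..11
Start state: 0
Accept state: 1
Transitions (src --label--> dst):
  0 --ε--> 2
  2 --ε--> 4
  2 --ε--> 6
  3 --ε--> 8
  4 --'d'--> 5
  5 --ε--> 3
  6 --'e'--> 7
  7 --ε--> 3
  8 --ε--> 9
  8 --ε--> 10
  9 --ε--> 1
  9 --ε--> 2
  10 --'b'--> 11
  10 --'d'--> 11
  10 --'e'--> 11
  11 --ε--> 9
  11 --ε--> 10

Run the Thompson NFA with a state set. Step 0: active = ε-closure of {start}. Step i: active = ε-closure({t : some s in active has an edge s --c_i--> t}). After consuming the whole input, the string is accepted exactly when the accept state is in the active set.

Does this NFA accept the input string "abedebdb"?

Answer: REJECT

Steps:
S₀ = ε-closure({0}) = {0,2,4,6}
'a' @ 1: {}  — dead — no transitions
rest 'bedebdb' ignored (set empty)
end set {} — state 1 not in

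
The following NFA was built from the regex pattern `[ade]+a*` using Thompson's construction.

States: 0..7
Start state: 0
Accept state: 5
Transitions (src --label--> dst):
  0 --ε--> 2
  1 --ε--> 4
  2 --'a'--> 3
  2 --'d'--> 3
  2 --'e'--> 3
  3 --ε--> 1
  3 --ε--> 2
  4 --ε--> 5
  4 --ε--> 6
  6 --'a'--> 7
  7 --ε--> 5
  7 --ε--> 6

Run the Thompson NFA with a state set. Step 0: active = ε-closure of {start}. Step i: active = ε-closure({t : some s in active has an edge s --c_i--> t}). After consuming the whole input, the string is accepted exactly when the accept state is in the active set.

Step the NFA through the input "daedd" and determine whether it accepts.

Answer: ACCEPT

Steps:
S₀ = ε-closure({0}) = {0,2}
'd' @ 1: {1,2,3,4,5,6}  ✓accept
'a' @ 2: {1,2,3,4,5,6,7}  ✓accept
'e' @ 3: {1,2,3,4,5,6}  ✓accept
'd' @ 4: {1,2,3,4,5,6}  ✓accept
'd' @ 5: {1,2,3,4,5,6}  ✓accept
end set {1,2,3,4,5,6} — state 5 in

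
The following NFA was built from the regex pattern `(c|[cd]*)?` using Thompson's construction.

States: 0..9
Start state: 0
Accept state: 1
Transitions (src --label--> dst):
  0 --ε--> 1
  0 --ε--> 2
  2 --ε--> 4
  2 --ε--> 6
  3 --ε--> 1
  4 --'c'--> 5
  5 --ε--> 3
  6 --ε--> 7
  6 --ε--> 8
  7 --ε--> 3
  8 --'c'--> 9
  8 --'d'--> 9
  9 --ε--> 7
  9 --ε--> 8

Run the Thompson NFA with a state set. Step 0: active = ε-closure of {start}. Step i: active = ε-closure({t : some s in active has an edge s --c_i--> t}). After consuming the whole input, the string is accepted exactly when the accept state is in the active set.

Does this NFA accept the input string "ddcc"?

S₀ = ε-closure({0}) = {0,1,2,3,4,6,7,8}
'd' @ 1: {1,3,7,8,9}  (accept∈set)
'd' @ 2: {1,3,7,8,9}  (accept∈set)
'c' @ 3: {1,3,7,8,9}  (accept∈set)
'c' @ 4: {1,3,7,8,9}  (accept∈set)
after full input: {1,3,7,8,9}  (accept=1 in)

Answer: ACCEPT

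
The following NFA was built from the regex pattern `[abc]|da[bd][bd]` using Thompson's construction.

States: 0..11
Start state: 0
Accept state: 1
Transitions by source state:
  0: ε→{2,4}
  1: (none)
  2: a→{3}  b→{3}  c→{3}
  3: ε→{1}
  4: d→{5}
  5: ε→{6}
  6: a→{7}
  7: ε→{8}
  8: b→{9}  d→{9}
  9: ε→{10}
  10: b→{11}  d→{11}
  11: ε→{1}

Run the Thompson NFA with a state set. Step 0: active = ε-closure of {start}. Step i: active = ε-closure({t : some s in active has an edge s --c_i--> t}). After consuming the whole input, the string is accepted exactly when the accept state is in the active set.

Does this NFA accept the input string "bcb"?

start: ε-closure({0}) = {0,2,4}
'b' @ 1: {1,3}  [accepting]
'c' @ 2: {}  — dead — no transitions
rest 'b' ignored (set empty)
final: {}; accept 1 not in set

Answer: REJECT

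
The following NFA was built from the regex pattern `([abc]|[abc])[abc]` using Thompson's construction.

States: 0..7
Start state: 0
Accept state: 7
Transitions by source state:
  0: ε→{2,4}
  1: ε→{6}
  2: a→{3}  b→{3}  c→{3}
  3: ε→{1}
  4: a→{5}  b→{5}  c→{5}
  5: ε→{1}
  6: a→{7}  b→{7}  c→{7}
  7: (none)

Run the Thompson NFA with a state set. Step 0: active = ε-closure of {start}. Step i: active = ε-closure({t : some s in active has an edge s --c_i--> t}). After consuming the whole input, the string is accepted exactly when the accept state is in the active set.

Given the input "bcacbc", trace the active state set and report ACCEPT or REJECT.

start: ε-closure({0}) = {0,2,4}
'b' @ 1: {1,3,5,6}
'c' @ 2: {7}  (accept∈set)
'a' @ 3: {}  — dead — no transitions
rest 'cbc' ignored (set empty)
final: {}; accept 7 not in set

Answer: REJECT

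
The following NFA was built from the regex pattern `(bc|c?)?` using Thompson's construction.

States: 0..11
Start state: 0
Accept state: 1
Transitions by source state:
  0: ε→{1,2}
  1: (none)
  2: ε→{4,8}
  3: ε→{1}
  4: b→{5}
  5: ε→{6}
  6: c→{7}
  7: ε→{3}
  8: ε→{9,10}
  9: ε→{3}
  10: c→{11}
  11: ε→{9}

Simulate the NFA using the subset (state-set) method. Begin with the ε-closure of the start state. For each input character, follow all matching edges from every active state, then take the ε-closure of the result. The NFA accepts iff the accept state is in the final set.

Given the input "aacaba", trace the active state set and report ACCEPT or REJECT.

start: ε-closure({0}) = {0,1,2,3,4,8,9,10}
'a' @ 1: {}  — no active states
rest 'acaba' ignored (set empty)
final: {}; accept 1 not in set

Answer: REJECT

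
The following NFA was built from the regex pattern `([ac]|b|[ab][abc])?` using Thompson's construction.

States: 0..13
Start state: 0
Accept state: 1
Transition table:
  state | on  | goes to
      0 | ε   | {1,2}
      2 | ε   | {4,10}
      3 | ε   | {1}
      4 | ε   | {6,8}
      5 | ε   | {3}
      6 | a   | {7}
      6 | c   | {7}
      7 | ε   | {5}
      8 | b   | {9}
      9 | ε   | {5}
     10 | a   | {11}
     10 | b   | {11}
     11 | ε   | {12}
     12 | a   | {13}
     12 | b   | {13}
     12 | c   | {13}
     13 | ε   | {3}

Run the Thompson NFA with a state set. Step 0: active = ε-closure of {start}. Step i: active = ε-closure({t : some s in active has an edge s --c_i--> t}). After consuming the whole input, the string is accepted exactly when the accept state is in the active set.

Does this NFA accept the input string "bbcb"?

Answer: REJECT

Derivation:
start: ε-closure({0}) = {0,1,2,4,6,8,10}
'b' @ 1: {1,3,5,9,11,12}  (accept∈set)
'b' @ 2: {1,3,13}  (accept∈set)
'c' @ 3: {}  — no active states
rest 'b' ignored (set empty)
end set {} — state 1 not in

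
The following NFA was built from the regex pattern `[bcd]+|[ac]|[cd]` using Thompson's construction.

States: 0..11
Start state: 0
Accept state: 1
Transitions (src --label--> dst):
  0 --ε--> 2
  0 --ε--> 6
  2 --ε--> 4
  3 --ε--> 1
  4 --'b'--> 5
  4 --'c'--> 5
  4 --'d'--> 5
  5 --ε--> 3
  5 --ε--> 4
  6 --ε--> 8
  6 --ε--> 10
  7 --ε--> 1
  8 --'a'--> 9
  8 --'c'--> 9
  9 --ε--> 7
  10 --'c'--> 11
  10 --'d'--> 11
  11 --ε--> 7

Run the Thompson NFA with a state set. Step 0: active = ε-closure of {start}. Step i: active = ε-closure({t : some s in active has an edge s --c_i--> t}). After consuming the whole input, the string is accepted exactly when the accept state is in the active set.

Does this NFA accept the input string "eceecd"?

start: ε-closure({0}) = {0,2,4,6,8,10}
'e' @ 1: {}  — state set empty
rest 'ceecd' ignored (set empty)
final: {}; accept 1 not in set

Answer: REJECT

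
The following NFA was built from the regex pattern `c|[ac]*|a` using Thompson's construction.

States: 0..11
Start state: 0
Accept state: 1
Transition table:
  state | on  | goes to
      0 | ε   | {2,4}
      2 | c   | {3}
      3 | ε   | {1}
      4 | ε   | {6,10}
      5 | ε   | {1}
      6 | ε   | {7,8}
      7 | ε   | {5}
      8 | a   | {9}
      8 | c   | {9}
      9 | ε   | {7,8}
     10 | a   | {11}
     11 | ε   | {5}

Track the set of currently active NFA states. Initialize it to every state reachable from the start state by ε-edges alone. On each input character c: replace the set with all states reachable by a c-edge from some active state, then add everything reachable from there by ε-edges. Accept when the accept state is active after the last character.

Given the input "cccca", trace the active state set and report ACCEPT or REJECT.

start: ε-closure({0}) = {0,1,2,4,5,6,7,8,10}
'c' @ 1: {1,3,5,7,8,9}  (accept∈set)
'c' @ 2: {1,5,7,8,9}  (accept∈set)
'c' @ 3: {1,5,7,8,9}  (accept∈set)
'c' @ 4: {1,5,7,8,9}  (accept∈set)
'a' @ 5: {1,5,7,8,9}  (accept∈set)
final: {1,5,7,8,9}; accept 1 in set

Answer: ACCEPT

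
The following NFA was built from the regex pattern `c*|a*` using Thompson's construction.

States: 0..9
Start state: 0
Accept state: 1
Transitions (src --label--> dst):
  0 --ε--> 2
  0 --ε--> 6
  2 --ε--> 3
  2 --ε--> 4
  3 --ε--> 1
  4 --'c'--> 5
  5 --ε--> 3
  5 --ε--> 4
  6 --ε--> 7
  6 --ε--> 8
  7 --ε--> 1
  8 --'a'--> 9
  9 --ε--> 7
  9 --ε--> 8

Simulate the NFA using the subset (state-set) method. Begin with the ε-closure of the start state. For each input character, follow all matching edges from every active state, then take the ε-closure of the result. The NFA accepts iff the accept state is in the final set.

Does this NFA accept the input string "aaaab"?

Answer: REJECT

Trace:
start: ε-closure({0}) = {0,1,2,3,4,6,7,8}
'a' @ 1: {1,7,8,9}  [accepting]
'a' @ 2: {1,7,8,9}  [accepting]
'a' @ 3: {1,7,8,9}  [accepting]
'a' @ 4: {1,7,8,9}  [accepting]
'b' @ 5: {}  — state set empty
end set {} — state 1 not in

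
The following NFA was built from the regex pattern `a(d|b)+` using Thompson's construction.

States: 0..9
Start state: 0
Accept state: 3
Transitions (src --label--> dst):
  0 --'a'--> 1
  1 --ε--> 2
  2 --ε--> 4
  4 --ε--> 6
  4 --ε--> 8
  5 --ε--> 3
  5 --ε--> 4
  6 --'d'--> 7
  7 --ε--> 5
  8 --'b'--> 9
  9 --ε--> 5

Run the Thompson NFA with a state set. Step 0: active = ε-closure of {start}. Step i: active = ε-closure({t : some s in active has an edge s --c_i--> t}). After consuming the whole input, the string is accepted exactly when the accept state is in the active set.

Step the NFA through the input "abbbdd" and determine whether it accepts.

Answer: ACCEPT

Trace:
S₀ = ε-closure({0}) = {0}
'a' @ 1: {1,2,4,6,8}
'b' @ 2: {3,4,5,6,8,9}  (accept∈set)
'b' @ 3: {3,4,5,6,8,9}  (accept∈set)
'b' @ 4: {3,4,5,6,8,9}  (accept∈set)
'd' @ 5: {3,4,5,6,7,8}  (accept∈set)
'd' @ 6: {3,4,5,6,7,8}  (accept∈set)
end set {3,4,5,6,7,8} — state 3 in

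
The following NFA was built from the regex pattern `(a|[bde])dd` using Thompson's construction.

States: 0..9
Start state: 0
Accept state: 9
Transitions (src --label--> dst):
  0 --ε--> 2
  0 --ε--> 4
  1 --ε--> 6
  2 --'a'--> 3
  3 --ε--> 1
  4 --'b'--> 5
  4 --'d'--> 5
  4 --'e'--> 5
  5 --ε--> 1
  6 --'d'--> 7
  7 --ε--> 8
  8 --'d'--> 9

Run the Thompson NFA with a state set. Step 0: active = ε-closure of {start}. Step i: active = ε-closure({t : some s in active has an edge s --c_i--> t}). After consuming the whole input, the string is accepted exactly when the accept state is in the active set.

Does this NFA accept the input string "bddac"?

Answer: REJECT

Steps:
start: ε-closure({0}) = {0,2,4}
'b' @ 1: {1,5,6}
'd' @ 2: {7,8}
'd' @ 3: {9}  (accept∈set)
'a' @ 4: {}  — dead — no transitions
rest 'c' ignored (set empty)
final: {}; accept 9 not in set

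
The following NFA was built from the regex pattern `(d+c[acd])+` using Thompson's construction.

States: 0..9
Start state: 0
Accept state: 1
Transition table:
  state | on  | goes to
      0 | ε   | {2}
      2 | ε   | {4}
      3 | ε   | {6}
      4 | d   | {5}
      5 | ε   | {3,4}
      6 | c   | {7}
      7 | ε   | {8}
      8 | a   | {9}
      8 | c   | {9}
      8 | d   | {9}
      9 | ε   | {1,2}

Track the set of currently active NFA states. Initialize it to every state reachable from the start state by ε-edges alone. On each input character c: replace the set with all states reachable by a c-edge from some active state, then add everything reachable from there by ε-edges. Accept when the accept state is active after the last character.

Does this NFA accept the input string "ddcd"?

start: ε-closure({0}) = {0,2,4}
'd' @ 1: {3,4,5,6}
'd' @ 2: {3,4,5,6}
'c' @ 3: {7,8}
'd' @ 4: {1,2,4,9}  ✓accept
final: {1,2,4,9}; accept 1 in set

Answer: ACCEPT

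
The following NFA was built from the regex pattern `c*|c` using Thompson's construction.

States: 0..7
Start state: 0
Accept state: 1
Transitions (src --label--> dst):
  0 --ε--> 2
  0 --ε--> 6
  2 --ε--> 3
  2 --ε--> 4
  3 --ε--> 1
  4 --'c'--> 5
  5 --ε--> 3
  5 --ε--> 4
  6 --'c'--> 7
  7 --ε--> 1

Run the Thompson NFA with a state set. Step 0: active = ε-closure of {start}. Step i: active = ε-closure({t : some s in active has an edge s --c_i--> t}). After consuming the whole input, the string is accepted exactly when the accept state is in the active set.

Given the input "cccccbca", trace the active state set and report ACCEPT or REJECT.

initial (ε-close {0}): {0,1,2,3,4,6}
'c' @ 1: {1,3,4,5,7}  ✓accept
'c' @ 2: {1,3,4,5}  ✓accept
'c' @ 3: {1,3,4,5}  ✓accept
'c' @ 4: {1,3,4,5}  ✓accept
'c' @ 5: {1,3,4,5}  ✓accept
'b' @ 6: {}  — no active states
rest 'ca' ignored (set empty)
after full input: {}  (accept=1 not in)

Answer: REJECT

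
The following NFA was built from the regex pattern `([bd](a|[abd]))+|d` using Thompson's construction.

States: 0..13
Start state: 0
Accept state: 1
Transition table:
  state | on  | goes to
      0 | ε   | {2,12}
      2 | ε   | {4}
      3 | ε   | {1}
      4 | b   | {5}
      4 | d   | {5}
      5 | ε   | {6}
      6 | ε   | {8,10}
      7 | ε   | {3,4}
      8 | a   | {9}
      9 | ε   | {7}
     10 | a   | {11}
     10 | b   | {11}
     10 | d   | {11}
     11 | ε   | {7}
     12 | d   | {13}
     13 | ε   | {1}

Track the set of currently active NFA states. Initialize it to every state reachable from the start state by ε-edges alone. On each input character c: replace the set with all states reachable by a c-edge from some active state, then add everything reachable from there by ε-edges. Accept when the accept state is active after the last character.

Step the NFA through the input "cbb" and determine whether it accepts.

start: ε-closure({0}) = {0,2,4,12}
'c' @ 1: {}  — state set empty
rest 'bb' ignored (set empty)
after full input: {}  (accept=1 not in)

Answer: REJECT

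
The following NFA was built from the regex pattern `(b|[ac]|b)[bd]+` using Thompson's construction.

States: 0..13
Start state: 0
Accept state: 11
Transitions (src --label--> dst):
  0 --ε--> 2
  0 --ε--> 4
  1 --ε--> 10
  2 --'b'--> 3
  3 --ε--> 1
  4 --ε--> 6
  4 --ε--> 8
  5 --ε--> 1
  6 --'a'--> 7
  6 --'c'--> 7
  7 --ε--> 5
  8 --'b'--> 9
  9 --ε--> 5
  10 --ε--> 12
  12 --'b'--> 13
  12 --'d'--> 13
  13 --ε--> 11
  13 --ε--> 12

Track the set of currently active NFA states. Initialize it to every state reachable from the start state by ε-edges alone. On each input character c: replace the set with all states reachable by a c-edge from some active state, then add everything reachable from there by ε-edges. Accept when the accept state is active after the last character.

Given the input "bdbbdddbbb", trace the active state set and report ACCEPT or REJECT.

S₀ = ε-closure({0}) = {0,2,4,6,8}
'b' @ 1: {1,3,5,9,10,12}
'd' @ 2: {11,12,13}  ✓accept
'b' @ 3: {11,12,13}  ✓accept
'b' @ 4: {11,12,13}  ✓accept
'd' @ 5: {11,12,13}  ✓accept
'd' @ 6: {11,12,13}  ✓accept
'd' @ 7: {11,12,13}  ✓accept
'b' @ 8: {11,12,13}  ✓accept
'b' @ 9: {11,12,13}  ✓accept
'b' @ 10: {11,12,13}  ✓accept
after full input: {11,12,13}  (accept=11 in)

Answer: ACCEPT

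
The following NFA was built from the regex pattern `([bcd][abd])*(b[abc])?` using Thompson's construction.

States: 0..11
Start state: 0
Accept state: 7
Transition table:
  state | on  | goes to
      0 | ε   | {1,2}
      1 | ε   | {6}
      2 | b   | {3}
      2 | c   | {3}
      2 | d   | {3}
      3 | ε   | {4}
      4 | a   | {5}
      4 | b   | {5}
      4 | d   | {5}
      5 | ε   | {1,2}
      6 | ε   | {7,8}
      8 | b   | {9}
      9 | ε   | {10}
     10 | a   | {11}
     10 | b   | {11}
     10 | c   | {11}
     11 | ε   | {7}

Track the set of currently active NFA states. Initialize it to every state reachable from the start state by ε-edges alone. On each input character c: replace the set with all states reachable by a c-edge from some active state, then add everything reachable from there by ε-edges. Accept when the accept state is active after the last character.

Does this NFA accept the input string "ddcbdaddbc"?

Answer: ACCEPT

Trace:
S₀ = ε-closure({0}) = {0,1,2,6,7,8}
'd' @ 1: {3,4}
'd' @ 2: {1,2,5,6,7,8}  (accept∈set)
'c' @ 3: {3,4}
'b' @ 4: {1,2,5,6,7,8}  (accept∈set)
'd' @ 5: {3,4}
'a' @ 6: {1,2,5,6,7,8}  (accept∈set)
'd' @ 7: {3,4}
'd' @ 8: {1,2,5,6,7,8}  (accept∈set)
'b' @ 9: {3,4,9,10}
'c' @ 10: {7,11}  (accept∈set)
after full input: {7,11}  (accept=7 in)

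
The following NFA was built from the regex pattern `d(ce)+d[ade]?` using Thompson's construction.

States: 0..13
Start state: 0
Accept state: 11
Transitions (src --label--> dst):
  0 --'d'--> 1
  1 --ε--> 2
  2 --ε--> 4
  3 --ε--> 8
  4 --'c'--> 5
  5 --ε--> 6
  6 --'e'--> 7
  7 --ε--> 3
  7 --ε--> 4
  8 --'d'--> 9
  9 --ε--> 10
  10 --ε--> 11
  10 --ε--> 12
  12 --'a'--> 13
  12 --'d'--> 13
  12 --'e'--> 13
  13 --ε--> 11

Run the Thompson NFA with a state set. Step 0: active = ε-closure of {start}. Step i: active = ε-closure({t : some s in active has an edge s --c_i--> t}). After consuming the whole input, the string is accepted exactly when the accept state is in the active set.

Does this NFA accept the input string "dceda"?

Answer: ACCEPT

Steps:
S₀ = ε-closure({0}) = {0}
'd' @ 1: {1,2,4}
'c' @ 2: {5,6}
'e' @ 3: {3,4,7,8}
'd' @ 4: {9,10,11,12}  [accepting]
'a' @ 5: {11,13}  [accepting]
final: {11,13}; accept 11 in set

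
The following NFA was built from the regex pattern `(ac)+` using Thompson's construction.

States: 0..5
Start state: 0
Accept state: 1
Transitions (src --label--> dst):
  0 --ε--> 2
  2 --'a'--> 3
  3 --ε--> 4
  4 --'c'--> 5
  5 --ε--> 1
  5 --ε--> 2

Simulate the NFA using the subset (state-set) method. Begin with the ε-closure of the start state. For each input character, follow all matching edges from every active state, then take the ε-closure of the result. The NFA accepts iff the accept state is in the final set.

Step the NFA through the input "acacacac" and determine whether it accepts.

Answer: ACCEPT

Steps:
start: ε-closure({0}) = {0,2}
'a' @ 1: {3,4}
'c' @ 2: {1,2,5}  ✓accept
'a' @ 3: {3,4}
'c' @ 4: {1,2,5}  ✓accept
'a' @ 5: {3,4}
'c' @ 6: {1,2,5}  ✓accept
'a' @ 7: {3,4}
'c' @ 8: {1,2,5}  ✓accept
final: {1,2,5}; accept 1 in set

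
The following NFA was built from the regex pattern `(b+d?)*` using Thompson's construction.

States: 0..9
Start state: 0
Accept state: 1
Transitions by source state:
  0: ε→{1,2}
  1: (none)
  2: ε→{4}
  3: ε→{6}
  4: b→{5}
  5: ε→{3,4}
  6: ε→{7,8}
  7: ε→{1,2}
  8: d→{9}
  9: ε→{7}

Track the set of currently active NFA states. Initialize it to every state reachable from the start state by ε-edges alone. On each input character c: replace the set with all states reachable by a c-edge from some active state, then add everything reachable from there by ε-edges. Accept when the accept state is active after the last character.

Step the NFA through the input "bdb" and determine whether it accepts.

Answer: ACCEPT

Derivation:
initial (ε-close {0}): {0,1,2,4}
'b' @ 1: {1,2,3,4,5,6,7,8}  ✓accept
'd' @ 2: {1,2,4,7,9}  ✓accept
'b' @ 3: {1,2,3,4,5,6,7,8}  ✓accept
final: {1,2,3,4,5,6,7,8}; accept 1 in set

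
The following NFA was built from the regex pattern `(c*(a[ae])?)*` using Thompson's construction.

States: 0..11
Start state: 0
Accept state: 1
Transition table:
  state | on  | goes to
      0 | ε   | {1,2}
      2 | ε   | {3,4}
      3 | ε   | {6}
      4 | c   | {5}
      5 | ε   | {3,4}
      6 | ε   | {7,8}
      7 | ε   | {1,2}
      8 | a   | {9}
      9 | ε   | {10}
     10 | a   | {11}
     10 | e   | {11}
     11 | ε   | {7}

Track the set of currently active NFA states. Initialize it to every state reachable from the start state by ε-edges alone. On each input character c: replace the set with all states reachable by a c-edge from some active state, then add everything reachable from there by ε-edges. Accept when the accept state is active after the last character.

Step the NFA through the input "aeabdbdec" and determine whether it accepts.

Answer: REJECT

Steps:
initial (ε-close {0}): {0,1,2,3,4,6,7,8}
'a' @ 1: {9,10}
'e' @ 2: {1,2,3,4,6,7,8,11}  ✓accept
'a' @ 3: {9,10}
'b' @ 4: {}  — dead — no transitions
rest 'dbdec' ignored (set empty)
final: {}; accept 1 not in set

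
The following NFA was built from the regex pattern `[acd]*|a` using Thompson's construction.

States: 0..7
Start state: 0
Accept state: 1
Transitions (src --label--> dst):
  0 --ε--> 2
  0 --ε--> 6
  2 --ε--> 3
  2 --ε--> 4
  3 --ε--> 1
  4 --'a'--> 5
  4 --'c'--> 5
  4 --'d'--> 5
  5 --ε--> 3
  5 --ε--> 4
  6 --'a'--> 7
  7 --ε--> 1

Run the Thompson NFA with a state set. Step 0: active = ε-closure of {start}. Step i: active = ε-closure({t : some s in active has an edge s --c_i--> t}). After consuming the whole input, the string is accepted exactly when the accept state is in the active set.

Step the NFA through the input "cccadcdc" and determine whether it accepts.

Answer: ACCEPT

Derivation:
start: ε-closure({0}) = {0,1,2,3,4,6}
'c' @ 1: {1,3,4,5}  [accepting]
'c' @ 2: {1,3,4,5}  [accepting]
'c' @ 3: {1,3,4,5}  [accepting]
'a' @ 4: {1,3,4,5}  [accepting]
'd' @ 5: {1,3,4,5}  [accepting]
'c' @ 6: {1,3,4,5}  [accepting]
'd' @ 7: {1,3,4,5}  [accepting]
'c' @ 8: {1,3,4,5}  [accepting]
end set {1,3,4,5} — state 1 in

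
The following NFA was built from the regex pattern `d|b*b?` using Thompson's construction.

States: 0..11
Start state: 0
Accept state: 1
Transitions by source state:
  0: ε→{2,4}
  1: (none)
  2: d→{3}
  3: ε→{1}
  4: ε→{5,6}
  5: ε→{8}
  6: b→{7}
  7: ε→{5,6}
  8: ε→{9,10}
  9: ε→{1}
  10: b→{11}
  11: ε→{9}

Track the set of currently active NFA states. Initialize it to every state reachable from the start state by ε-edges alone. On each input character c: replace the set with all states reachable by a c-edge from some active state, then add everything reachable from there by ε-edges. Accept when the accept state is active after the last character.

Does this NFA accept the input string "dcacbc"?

initial (ε-close {0}): {0,1,2,4,5,6,8,9,10}
'd' @ 1: {1,3}  ✓accept
'c' @ 2: {}  — dead — no transitions
rest 'acbc' ignored (set empty)
final: {}; accept 1 not in set

Answer: REJECT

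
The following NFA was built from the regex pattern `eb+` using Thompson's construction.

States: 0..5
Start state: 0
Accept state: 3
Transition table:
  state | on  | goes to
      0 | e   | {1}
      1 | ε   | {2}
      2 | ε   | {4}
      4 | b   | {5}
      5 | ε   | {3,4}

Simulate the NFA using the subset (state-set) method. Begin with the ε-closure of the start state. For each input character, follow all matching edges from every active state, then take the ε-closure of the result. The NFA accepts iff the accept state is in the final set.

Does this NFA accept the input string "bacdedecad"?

Answer: REJECT

Trace:
S₀ = ε-closure({0}) = {0}
'b' @ 1: {}  — dead — no transitions
rest 'acdedecad' ignored (set empty)
final: {}; accept 3 not in set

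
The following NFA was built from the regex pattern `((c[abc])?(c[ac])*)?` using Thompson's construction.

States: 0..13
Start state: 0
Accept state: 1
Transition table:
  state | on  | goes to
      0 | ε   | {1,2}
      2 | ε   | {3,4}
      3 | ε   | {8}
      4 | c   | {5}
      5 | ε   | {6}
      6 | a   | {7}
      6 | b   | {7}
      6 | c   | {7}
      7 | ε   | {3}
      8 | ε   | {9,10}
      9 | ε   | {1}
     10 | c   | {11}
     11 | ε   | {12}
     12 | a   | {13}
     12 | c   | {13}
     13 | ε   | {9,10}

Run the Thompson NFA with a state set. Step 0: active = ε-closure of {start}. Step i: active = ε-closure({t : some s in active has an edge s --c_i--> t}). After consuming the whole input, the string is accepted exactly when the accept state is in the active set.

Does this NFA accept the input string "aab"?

start: ε-closure({0}) = {0,1,2,3,4,8,9,10}
'a' @ 1: {}  — state set empty
rest 'ab' ignored (set empty)
final: {}; accept 1 not in set

Answer: REJECT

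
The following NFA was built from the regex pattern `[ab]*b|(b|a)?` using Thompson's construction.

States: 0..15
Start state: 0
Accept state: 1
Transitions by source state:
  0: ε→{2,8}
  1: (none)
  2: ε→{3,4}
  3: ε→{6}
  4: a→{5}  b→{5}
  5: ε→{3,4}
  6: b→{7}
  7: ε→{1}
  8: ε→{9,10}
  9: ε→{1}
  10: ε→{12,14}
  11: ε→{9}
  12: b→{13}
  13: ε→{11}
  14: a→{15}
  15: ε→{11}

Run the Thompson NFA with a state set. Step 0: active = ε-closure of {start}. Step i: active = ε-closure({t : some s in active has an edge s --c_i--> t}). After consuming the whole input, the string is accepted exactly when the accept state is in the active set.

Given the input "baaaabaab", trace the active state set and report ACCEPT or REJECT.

start: ε-closure({0}) = {0,1,2,3,4,6,8,9,10,12,14}
'b' @ 1: {1,3,4,5,6,7,9,11,13}  [accepting]
'a' @ 2: {3,4,5,6}
'a' @ 3: {3,4,5,6}
'a' @ 4: {3,4,5,6}
'a' @ 5: {3,4,5,6}
'b' @ 6: {1,3,4,5,6,7}  [accepting]
'a' @ 7: {3,4,5,6}
'a' @ 8: {3,4,5,6}
'b' @ 9: {1,3,4,5,6,7}  [accepting]
end set {1,3,4,5,6,7} — state 1 in

Answer: ACCEPT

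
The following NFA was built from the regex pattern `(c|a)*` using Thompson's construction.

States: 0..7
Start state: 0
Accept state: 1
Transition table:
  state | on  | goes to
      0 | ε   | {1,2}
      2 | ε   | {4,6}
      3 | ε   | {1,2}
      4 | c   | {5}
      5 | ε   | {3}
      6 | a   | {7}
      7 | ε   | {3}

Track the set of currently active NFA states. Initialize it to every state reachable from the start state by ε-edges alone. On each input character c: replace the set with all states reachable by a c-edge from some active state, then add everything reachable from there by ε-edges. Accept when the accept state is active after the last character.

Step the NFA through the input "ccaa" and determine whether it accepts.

S₀ = ε-closure({0}) = {0,1,2,4,6}
'c' @ 1: {1,2,3,4,5,6}  ✓accept
'c' @ 2: {1,2,3,4,5,6}  ✓accept
'a' @ 3: {1,2,3,4,6,7}  ✓accept
'a' @ 4: {1,2,3,4,6,7}  ✓accept
final: {1,2,3,4,6,7}; accept 1 in set

Answer: ACCEPT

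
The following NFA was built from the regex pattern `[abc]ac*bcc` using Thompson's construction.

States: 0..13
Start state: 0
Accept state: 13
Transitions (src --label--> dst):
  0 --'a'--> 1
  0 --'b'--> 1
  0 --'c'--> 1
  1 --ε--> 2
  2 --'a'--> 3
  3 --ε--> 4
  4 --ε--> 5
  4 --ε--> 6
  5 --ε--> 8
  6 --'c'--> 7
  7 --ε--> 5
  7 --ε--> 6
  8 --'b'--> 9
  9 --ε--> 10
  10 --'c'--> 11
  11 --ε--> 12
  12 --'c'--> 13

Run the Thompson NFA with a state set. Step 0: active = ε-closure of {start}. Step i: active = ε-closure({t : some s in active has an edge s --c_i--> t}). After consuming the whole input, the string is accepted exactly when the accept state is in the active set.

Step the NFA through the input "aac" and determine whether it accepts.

S₀ = ε-closure({0}) = {0}
'a' @ 1: {1,2}
'a' @ 2: {3,4,5,6,8}
'c' @ 3: {5,6,7,8}
end set {5,6,7,8} — state 13 not in

Answer: REJECT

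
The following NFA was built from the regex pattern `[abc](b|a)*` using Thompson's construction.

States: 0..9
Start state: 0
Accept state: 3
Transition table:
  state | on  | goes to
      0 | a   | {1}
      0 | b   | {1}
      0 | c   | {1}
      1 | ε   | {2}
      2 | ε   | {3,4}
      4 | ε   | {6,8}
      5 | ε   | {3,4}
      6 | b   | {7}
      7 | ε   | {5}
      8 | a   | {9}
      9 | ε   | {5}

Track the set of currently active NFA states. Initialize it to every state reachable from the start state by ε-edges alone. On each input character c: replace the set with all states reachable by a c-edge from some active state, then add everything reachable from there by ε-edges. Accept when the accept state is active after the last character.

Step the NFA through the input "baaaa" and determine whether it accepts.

Answer: ACCEPT

Derivation:
initial (ε-close {0}): {0}
'b' @ 1: {1,2,3,4,6,8}  (accept∈set)
'a' @ 2: {3,4,5,6,8,9}  (accept∈set)
'a' @ 3: {3,4,5,6,8,9}  (accept∈set)
'a' @ 4: {3,4,5,6,8,9}  (accept∈set)
'a' @ 5: {3,4,5,6,8,9}  (accept∈set)
after full input: {3,4,5,6,8,9}  (accept=3 in)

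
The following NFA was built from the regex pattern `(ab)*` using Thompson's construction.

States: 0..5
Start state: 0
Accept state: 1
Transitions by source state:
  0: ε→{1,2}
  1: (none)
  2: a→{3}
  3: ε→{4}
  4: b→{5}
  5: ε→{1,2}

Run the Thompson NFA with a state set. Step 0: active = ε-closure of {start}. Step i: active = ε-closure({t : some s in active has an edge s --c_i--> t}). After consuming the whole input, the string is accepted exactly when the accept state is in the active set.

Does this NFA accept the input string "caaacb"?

initial (ε-close {0}): {0,1,2}
'c' @ 1: {}  — no active states
rest 'aaacb' ignored (set empty)
after full input: {}  (accept=1 not in)

Answer: REJECT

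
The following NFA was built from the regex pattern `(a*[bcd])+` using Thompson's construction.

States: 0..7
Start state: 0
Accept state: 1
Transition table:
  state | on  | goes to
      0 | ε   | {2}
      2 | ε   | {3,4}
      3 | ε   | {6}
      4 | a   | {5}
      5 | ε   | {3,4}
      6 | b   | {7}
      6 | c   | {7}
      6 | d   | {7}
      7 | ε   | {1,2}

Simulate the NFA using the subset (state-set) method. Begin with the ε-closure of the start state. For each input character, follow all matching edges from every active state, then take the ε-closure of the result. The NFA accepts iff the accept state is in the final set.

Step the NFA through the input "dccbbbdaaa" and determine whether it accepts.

Answer: REJECT

Derivation:
initial (ε-close {0}): {0,2,3,4,6}
'd' @ 1: {1,2,3,4,6,7}  [accepting]
'c' @ 2: {1,2,3,4,6,7}  [accepting]
'c' @ 3: {1,2,3,4,6,7}  [accepting]
'b' @ 4: {1,2,3,4,6,7}  [accepting]
'b' @ 5: {1,2,3,4,6,7}  [accepting]
'b' @ 6: {1,2,3,4,6,7}  [accepting]
'd' @ 7: {1,2,3,4,6,7}  [accepting]
'a' @ 8: {3,4,5,6}
'a' @ 9: {3,4,5,6}
'a' @ 10: {3,4,5,6}
after full input: {3,4,5,6}  (accept=1 not in)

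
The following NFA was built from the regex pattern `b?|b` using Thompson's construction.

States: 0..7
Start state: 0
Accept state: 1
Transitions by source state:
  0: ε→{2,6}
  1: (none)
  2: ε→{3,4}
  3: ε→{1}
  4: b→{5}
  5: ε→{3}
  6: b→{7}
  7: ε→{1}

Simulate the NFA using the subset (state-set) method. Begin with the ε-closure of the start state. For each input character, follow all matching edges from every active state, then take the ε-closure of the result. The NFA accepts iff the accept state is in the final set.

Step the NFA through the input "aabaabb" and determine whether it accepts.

Answer: REJECT

Steps:
start: ε-closure({0}) = {0,1,2,3,4,6}
'a' @ 1: {}  — dead — no transitions
rest 'abaabb' ignored (set empty)
final: {}; accept 1 not in set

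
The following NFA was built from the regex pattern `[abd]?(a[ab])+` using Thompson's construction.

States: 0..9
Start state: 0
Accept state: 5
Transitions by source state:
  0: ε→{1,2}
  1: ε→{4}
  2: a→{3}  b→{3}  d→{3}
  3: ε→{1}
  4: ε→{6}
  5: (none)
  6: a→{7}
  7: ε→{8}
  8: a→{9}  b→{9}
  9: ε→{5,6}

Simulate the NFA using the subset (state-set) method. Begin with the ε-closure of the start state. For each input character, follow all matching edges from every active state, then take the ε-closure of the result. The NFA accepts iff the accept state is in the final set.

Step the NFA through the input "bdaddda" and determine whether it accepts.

initial (ε-close {0}): {0,1,2,4,6}
'b' @ 1: {1,3,4,6}
'd' @ 2: {}  — no active states
rest 'addda' ignored (set empty)
after full input: {}  (accept=5 not in)

Answer: REJECT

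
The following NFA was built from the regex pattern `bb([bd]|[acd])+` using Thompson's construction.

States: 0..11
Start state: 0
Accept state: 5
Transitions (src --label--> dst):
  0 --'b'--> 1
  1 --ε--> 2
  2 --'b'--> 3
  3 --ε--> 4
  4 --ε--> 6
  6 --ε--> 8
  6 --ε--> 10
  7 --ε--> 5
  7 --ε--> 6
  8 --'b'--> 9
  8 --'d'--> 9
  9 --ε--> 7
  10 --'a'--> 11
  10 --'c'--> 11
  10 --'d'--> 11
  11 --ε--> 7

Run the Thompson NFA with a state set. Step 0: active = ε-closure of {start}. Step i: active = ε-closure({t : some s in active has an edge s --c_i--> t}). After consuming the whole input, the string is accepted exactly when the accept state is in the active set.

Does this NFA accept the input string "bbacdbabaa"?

Answer: ACCEPT

Steps:
start: ε-closure({0}) = {0}
'b' @ 1: {1,2}
'b' @ 2: {3,4,6,8,10}
'a' @ 3: {5,6,7,8,10,11}  (accept∈set)
'c' @ 4: {5,6,7,8,10,11}  (accept∈set)
'd' @ 5: {5,6,7,8,9,10,11}  (accept∈set)
'b' @ 6: {5,6,7,8,9,10}  (accept∈set)
'a' @ 7: {5,6,7,8,10,11}  (accept∈set)
'b' @ 8: {5,6,7,8,9,10}  (accept∈set)
'a' @ 9: {5,6,7,8,10,11}  (accept∈set)
'a' @ 10: {5,6,7,8,10,11}  (accept∈set)
after full input: {5,6,7,8,10,11}  (accept=5 in)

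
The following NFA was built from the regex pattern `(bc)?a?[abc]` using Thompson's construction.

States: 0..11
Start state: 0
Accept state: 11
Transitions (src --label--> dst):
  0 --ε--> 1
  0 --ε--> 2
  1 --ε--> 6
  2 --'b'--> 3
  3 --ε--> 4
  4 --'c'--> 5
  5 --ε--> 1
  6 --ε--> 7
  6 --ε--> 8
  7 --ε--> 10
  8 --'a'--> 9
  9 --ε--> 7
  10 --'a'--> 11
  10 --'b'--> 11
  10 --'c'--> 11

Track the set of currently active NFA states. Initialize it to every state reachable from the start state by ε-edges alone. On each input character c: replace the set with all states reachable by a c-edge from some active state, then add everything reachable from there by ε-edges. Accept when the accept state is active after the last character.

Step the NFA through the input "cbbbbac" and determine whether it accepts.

start: ε-closure({0}) = {0,1,2,6,7,8,10}
'c' @ 1: {11}  (accept∈set)
'b' @ 2: {}  — no active states
rest 'bbbac' ignored (set empty)
final: {}; accept 11 not in set

Answer: REJECT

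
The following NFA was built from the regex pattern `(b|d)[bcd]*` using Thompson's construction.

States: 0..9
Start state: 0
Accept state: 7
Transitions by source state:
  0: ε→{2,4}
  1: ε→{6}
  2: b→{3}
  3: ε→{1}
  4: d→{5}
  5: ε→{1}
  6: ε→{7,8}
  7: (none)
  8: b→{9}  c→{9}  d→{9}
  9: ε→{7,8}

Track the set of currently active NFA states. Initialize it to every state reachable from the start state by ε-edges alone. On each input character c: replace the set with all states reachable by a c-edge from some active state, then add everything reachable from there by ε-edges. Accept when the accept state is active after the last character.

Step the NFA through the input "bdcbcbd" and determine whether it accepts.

Answer: ACCEPT

Derivation:
initial (ε-close {0}): {0,2,4}
'b' @ 1: {1,3,6,7,8}  [accepting]
'd' @ 2: {7,8,9}  [accepting]
'c' @ 3: {7,8,9}  [accepting]
'b' @ 4: {7,8,9}  [accepting]
'c' @ 5: {7,8,9}  [accepting]
'b' @ 6: {7,8,9}  [accepting]
'd' @ 7: {7,8,9}  [accepting]
end set {7,8,9} — state 7 in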